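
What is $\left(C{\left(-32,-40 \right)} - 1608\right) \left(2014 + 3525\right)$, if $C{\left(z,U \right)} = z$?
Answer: $-9083960$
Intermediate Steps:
$\left(C{\left(-32,-40 \right)} - 1608\right) \left(2014 + 3525\right) = \left(-32 - 1608\right) \left(2014 + 3525\right) = \left(-1640\right) 5539 = -9083960$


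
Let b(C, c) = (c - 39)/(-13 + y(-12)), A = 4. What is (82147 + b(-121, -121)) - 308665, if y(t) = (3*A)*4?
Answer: -1585658/7 ≈ -2.2652e+5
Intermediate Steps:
y(t) = 48 (y(t) = (3*4)*4 = 12*4 = 48)
b(C, c) = -39/35 + c/35 (b(C, c) = (c - 39)/(-13 + 48) = (-39 + c)/35 = (-39 + c)*(1/35) = -39/35 + c/35)
(82147 + b(-121, -121)) - 308665 = (82147 + (-39/35 + (1/35)*(-121))) - 308665 = (82147 + (-39/35 - 121/35)) - 308665 = (82147 - 32/7) - 308665 = 574997/7 - 308665 = -1585658/7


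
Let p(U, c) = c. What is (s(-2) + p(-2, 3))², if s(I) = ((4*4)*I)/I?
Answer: 361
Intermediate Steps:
s(I) = 16 (s(I) = (16*I)/I = 16)
(s(-2) + p(-2, 3))² = (16 + 3)² = 19² = 361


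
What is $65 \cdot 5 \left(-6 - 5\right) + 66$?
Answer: $-3509$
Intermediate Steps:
$65 \cdot 5 \left(-6 - 5\right) + 66 = 65 \cdot 5 \left(-11\right) + 66 = 65 \left(-55\right) + 66 = -3575 + 66 = -3509$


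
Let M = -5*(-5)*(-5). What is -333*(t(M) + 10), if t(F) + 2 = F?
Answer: 38961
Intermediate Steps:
M = -125 (M = 25*(-5) = -125)
t(F) = -2 + F
-333*(t(M) + 10) = -333*((-2 - 125) + 10) = -333*(-127 + 10) = -333*(-117) = 38961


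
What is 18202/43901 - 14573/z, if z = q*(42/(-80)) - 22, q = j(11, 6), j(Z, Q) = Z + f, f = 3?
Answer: 12806070034/25769887 ≈ 496.94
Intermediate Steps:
j(Z, Q) = 3 + Z (j(Z, Q) = Z + 3 = 3 + Z)
q = 14 (q = 3 + 11 = 14)
z = -587/20 (z = 14*(42/(-80)) - 22 = 14*(42*(-1/80)) - 22 = 14*(-21/40) - 22 = -147/20 - 22 = -587/20 ≈ -29.350)
18202/43901 - 14573/z = 18202/43901 - 14573/(-587/20) = 18202*(1/43901) - 14573*(-20/587) = 18202/43901 + 291460/587 = 12806070034/25769887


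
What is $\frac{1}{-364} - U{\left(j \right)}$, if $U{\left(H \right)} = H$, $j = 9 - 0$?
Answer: $- \frac{3277}{364} \approx -9.0027$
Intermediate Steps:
$j = 9$ ($j = 9 + 0 = 9$)
$\frac{1}{-364} - U{\left(j \right)} = \frac{1}{-364} - 9 = - \frac{1}{364} - 9 = - \frac{3277}{364}$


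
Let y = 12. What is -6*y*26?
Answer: -1872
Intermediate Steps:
-6*y*26 = -6*12*26 = -72*26 = -1872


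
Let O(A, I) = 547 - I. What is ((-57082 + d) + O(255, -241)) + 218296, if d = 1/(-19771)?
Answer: 3202941541/19771 ≈ 1.6200e+5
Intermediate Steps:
d = -1/19771 ≈ -5.0579e-5
((-57082 + d) + O(255, -241)) + 218296 = ((-57082 - 1/19771) + (547 - 1*(-241))) + 218296 = (-1128568223/19771 + (547 + 241)) + 218296 = (-1128568223/19771 + 788) + 218296 = -1112988675/19771 + 218296 = 3202941541/19771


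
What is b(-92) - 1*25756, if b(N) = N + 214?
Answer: -25634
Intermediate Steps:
b(N) = 214 + N
b(-92) - 1*25756 = (214 - 92) - 1*25756 = 122 - 25756 = -25634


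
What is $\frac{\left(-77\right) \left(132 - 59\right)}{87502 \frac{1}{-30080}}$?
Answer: $\frac{84539840}{43751} \approx 1932.3$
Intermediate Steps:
$\frac{\left(-77\right) \left(132 - 59\right)}{87502 \frac{1}{-30080}} = \frac{\left(-77\right) 73}{87502 \left(- \frac{1}{30080}\right)} = - \frac{5621}{- \frac{43751}{15040}} = \left(-5621\right) \left(- \frac{15040}{43751}\right) = \frac{84539840}{43751}$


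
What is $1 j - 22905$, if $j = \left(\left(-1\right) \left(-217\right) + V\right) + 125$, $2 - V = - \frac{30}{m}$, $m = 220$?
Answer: $- \frac{496339}{22} \approx -22561.0$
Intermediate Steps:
$V = \frac{47}{22}$ ($V = 2 - - \frac{30}{220} = 2 - \left(-30\right) \frac{1}{220} = 2 - - \frac{3}{22} = 2 + \frac{3}{22} = \frac{47}{22} \approx 2.1364$)
$j = \frac{7571}{22}$ ($j = \left(\left(-1\right) \left(-217\right) + \frac{47}{22}\right) + 125 = \left(217 + \frac{47}{22}\right) + 125 = \frac{4821}{22} + 125 = \frac{7571}{22} \approx 344.14$)
$1 j - 22905 = 1 \cdot \frac{7571}{22} - 22905 = \frac{7571}{22} - 22905 = - \frac{496339}{22}$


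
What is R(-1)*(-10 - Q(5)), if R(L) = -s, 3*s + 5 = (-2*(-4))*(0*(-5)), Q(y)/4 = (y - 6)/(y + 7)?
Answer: -145/9 ≈ -16.111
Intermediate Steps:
Q(y) = 4*(-6 + y)/(7 + y) (Q(y) = 4*((y - 6)/(y + 7)) = 4*((-6 + y)/(7 + y)) = 4*(-6 + y)/(7 + y))
s = -5/3 (s = -5/3 + ((-2*(-4))*(0*(-5)))/3 = -5/3 + (8*0)/3 = -5/3 + (⅓)*0 = -5/3 + 0 = -5/3 ≈ -1.6667)
R(L) = 5/3 (R(L) = -1*(-5/3) = 5/3)
R(-1)*(-10 - Q(5)) = 5*(-10 - 4*(-6 + 5)/(7 + 5))/3 = 5*(-10 - 4*(-1)/12)/3 = 5*(-10 - 1*(-⅓))/3 = 5*(-10 + ⅓)/3 = (5/3)*(-29/3) = -145/9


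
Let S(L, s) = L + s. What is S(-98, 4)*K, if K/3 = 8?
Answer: -2256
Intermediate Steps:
K = 24 (K = 3*8 = 24)
S(-98, 4)*K = (-98 + 4)*24 = -94*24 = -2256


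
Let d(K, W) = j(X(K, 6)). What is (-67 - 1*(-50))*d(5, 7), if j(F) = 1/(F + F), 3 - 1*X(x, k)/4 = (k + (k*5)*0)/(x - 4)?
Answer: 17/24 ≈ 0.70833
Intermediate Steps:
X(x, k) = 12 - 4*k/(-4 + x) (X(x, k) = 12 - 4*(k + (k*5)*0)/(x - 4) = 12 - 4*(k + (5*k)*0)/(-4 + x) = 12 - 4*(k + 0)/(-4 + x) = 12 - 4*k/(-4 + x))
j(F) = 1/(2*F)
d(K, W) = (-4 + K)/(8*(-18 + 3*K)) (d(K, W) = 1/(2*((4*(-12 - 1*6 + 3*K)/(-4 + K)))) = 1/(2*((4*(-12 - 6 + 3*K)/(-4 + K)))) = 1/(2*((4*(-18 + 3*K)/(-4 + K)))) = ((-4 + K)/(4*(-18 + 3*K)))/2 = (-4 + K)/(8*(-18 + 3*K)))
(-67 - 1*(-50))*d(5, 7) = (-67 - 1*(-50))*((-4 + 5)/(24*(-6 + 5))) = (-67 + 50)*((1/24)*1/(-1)) = -17*(-1)/24 = -17*(-1/24) = 17/24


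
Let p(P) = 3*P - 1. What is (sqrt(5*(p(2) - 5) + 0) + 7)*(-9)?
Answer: -63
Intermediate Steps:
p(P) = -1 + 3*P
(sqrt(5*(p(2) - 5) + 0) + 7)*(-9) = (sqrt(5*((-1 + 3*2) - 5) + 0) + 7)*(-9) = (sqrt(5*((-1 + 6) - 5) + 0) + 7)*(-9) = (sqrt(5*(5 - 5) + 0) + 7)*(-9) = (sqrt(5*0 + 0) + 7)*(-9) = (sqrt(0 + 0) + 7)*(-9) = (sqrt(0) + 7)*(-9) = (0 + 7)*(-9) = 7*(-9) = -63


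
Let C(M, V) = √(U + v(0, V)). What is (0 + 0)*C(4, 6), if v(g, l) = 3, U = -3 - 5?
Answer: 0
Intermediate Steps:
U = -8
C(M, V) = I*√5 (C(M, V) = √(-8 + 3) = √(-5) = I*√5)
(0 + 0)*C(4, 6) = (0 + 0)*(I*√5) = 0*(I*√5) = 0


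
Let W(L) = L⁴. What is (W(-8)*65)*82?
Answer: 21831680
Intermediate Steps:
(W(-8)*65)*82 = ((-8)⁴*65)*82 = (4096*65)*82 = 266240*82 = 21831680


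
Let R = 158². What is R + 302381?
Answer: 327345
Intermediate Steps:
R = 24964
R + 302381 = 24964 + 302381 = 327345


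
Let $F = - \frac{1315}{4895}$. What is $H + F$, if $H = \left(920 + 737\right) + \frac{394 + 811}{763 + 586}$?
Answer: $\frac{2189176755}{1320671} \approx 1657.6$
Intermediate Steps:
$F = - \frac{263}{979}$ ($F = \left(-1315\right) \frac{1}{4895} = - \frac{263}{979} \approx -0.26864$)
$H = \frac{2236498}{1349}$ ($H = 1657 + \frac{1205}{1349} = \frac{2236498}{1349} \approx 1657.9$)
$H + F = \frac{2236498}{1349} - \frac{263}{979} = \frac{2189176755}{1320671}$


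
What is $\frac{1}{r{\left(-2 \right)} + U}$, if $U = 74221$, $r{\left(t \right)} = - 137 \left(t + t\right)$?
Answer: $\frac{1}{74769} \approx 1.3375 \cdot 10^{-5}$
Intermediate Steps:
$r{\left(t \right)} = - 274 t$ ($r{\left(t \right)} = - 137 \cdot 2 t = - 274 t$)
$\frac{1}{r{\left(-2 \right)} + U} = \frac{1}{\left(-274\right) \left(-2\right) + 74221} = \frac{1}{548 + 74221} = \frac{1}{74769}$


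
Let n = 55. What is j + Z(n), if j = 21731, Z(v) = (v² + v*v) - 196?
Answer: 27585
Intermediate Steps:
Z(v) = -196 + 2*v² (Z(v) = (v² + v²) - 196 = 2*v² - 196 = -196 + 2*v²)
j + Z(n) = 21731 + (-196 + 2*55²) = 21731 + (-196 + 2*3025) = 21731 + (-196 + 6050) = 21731 + 5854 = 27585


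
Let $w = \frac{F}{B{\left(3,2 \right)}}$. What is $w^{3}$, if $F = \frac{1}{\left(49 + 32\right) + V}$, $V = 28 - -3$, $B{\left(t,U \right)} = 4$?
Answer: $\frac{1}{89915392} \approx 1.1122 \cdot 10^{-8}$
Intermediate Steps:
$V = 31$ ($V = 28 + 3 = 31$)
$F = \frac{1}{112}$ ($F = \frac{1}{\left(49 + 32\right) + 31} = \frac{1}{81 + 31} = \frac{1}{112} \approx 0.0089286$)
$w = \frac{1}{448}$ ($w = \frac{1}{112 \cdot 4} = \frac{1}{112} \cdot \frac{1}{4} = \frac{1}{448} \approx 0.0022321$)
$w^{3} = \left(\frac{1}{448}\right)^{3} = \frac{1}{89915392}$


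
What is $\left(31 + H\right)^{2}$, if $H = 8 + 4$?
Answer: $1849$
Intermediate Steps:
$H = 12$
$\left(31 + H\right)^{2} = \left(31 + 12\right)^{2} = 43^{2} = 1849$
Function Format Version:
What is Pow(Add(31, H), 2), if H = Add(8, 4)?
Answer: 1849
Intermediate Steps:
H = 12
Pow(Add(31, H), 2) = Pow(Add(31, 12), 2) = Pow(43, 2) = 1849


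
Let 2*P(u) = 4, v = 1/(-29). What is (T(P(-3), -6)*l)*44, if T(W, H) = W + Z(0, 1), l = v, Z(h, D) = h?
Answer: -88/29 ≈ -3.0345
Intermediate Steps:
v = -1/29 ≈ -0.034483
P(u) = 2 (P(u) = (½)*4 = 2)
l = -1/29 ≈ -0.034483
T(W, H) = W (T(W, H) = W + 0 = W)
(T(P(-3), -6)*l)*44 = (2*(-1/29))*44 = -2/29*44 = -88/29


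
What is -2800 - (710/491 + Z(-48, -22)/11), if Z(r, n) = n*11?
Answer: -1364708/491 ≈ -2779.4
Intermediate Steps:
Z(r, n) = 11*n
-2800 - (710/491 + Z(-48, -22)/11) = -2800 - (710/491 + (11*(-22))/11) = -2800 - (710*(1/491) - 242*1/11) = -2800 - (710/491 - 22) = -2800 - 1*(-10092/491) = -2800 + 10092/491 = -1364708/491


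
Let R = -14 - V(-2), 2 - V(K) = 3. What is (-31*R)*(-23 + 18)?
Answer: -2015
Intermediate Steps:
V(K) = -1 (V(K) = 2 - 1*3 = 2 - 3 = -1)
R = -13 (R = -14 - 1*(-1) = -14 + 1 = -13)
(-31*R)*(-23 + 18) = (-31*(-13))*(-23 + 18) = 403*(-5) = -2015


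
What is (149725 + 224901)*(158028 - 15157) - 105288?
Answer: 53523085958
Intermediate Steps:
(149725 + 224901)*(158028 - 15157) - 105288 = 374626*142871 - 105288 = 53523191246 - 105288 = 53523085958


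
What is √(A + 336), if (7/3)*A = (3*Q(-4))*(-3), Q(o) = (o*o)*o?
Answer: 4*√1785/7 ≈ 24.142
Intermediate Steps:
Q(o) = o³ (Q(o) = o²*o = o³)
A = 1728/7 (A = 3*((3*(-4)³)*(-3))/7 = 3*((3*(-64))*(-3))/7 = 3*(-192*(-3))/7 = (3/7)*576 = 1728/7 ≈ 246.86)
√(A + 336) = √(1728/7 + 336) = √(4080/7) = 4*√1785/7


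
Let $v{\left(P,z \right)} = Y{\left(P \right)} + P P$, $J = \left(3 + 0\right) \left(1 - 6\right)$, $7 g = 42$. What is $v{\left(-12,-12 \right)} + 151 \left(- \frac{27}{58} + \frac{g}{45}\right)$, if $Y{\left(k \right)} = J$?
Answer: $\frac{68591}{870} \approx 78.84$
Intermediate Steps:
$g = 6$ ($g = \frac{1}{7} \cdot 42 = 6$)
$J = -15$ ($J = 3 \left(1 - 6\right) = 3 \left(-5\right) = -15$)
$Y{\left(k \right)} = -15$
$v{\left(P,z \right)} = -15 + P^{2}$ ($v{\left(P,z \right)} = -15 + P P = -15 + P^{2}$)
$v{\left(-12,-12 \right)} + 151 \left(- \frac{27}{58} + \frac{g}{45}\right) = \left(-15 + \left(-12\right)^{2}\right) + 151 \left(- \frac{27}{58} + \frac{6}{45}\right) = \left(-15 + 144\right) + 151 \left(\left(-27\right) \frac{1}{58} + 6 \cdot \frac{1}{45}\right) = 129 + 151 \left(- \frac{27}{58} + \frac{2}{15}\right) = 129 + 151 \left(- \frac{289}{870}\right) = 129 - \frac{43639}{870} = \frac{68591}{870}$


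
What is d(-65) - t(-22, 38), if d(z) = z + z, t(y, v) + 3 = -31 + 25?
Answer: -121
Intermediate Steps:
t(y, v) = -9 (t(y, v) = -3 + (-31 + 25) = -3 - 6 = -9)
d(z) = 2*z
d(-65) - t(-22, 38) = 2*(-65) - 1*(-9) = -130 + 9 = -121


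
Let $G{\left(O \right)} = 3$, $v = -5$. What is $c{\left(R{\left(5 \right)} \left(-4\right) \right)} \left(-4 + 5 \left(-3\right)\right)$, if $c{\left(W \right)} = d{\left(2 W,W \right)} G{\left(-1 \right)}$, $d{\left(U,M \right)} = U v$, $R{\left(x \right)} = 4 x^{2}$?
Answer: $-228000$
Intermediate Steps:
$d{\left(U,M \right)} = - 5 U$ ($d{\left(U,M \right)} = U \left(-5\right) = - 5 U$)
$c{\left(W \right)} = - 30 W$ ($c{\left(W \right)} = - 5 \cdot 2 W 3 = - 10 W 3 = - 30 W$)
$c{\left(R{\left(5 \right)} \left(-4\right) \right)} \left(-4 + 5 \left(-3\right)\right) = - 30 \cdot 4 \cdot 5^{2} \left(-4\right) \left(-4 + 5 \left(-3\right)\right) = - 30 \cdot 4 \cdot 25 \left(-4\right) \left(-4 - 15\right) = - 30 \cdot 100 \left(-4\right) \left(-19\right) = \left(-30\right) \left(-400\right) \left(-19\right) = 12000 \left(-19\right) = -228000$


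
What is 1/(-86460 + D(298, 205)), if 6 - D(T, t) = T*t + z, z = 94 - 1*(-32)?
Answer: -1/147670 ≈ -6.7719e-6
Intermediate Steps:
z = 126 (z = 94 + 32 = 126)
D(T, t) = -120 - T*t (D(T, t) = 6 - (T*t + 126) = 6 - (126 + T*t) = 6 + (-126 - T*t) = -120 - T*t)
1/(-86460 + D(298, 205)) = 1/(-86460 + (-120 - 1*298*205)) = 1/(-86460 + (-120 - 61090)) = 1/(-86460 - 61210) = 1/(-147670) = -1/147670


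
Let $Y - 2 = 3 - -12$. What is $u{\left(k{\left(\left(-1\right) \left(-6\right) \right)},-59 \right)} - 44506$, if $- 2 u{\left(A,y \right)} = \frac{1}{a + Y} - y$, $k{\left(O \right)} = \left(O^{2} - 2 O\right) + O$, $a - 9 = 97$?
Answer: $- \frac{5477867}{123} \approx -44536.0$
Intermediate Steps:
$a = 106$ ($a = 9 + 97 = 106$)
$Y = 17$ ($Y = 2 + \left(3 - -12\right) = 2 + \left(3 + 12\right) = 2 + 15 = 17$)
$k{\left(O \right)} = O^{2} - O$
$u{\left(A,y \right)} = - \frac{1}{246} + \frac{y}{2}$ ($u{\left(A,y \right)} = - \frac{\frac{1}{106 + 17} - y}{2} = - \frac{\frac{1}{123} - y}{2} = - \frac{1}{246} + \frac{y}{2}$)
$u{\left(k{\left(\left(-1\right) \left(-6\right) \right)},-59 \right)} - 44506 = \left(- \frac{1}{246} + \frac{1}{2} \left(-59\right)\right) - 44506 = \left(- \frac{1}{246} - \frac{59}{2}\right) - 44506 = - \frac{3629}{123} - 44506 = - \frac{5477867}{123}$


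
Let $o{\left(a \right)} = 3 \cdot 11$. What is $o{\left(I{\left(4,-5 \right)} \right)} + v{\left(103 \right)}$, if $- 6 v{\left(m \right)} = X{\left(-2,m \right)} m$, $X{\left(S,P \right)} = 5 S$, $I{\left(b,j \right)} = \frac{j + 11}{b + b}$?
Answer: $\frac{614}{3} \approx 204.67$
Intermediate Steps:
$I{\left(b,j \right)} = \frac{11 + j}{2 b}$
$o{\left(a \right)} = 33$
$v{\left(m \right)} = \frac{5 m}{3}$ ($v{\left(m \right)} = - \frac{5 \left(-2\right) m}{6} = - \frac{\left(-10\right) m}{6} = \frac{5 m}{3}$)
$o{\left(I{\left(4,-5 \right)} \right)} + v{\left(103 \right)} = 33 + \frac{5}{3} \cdot 103 = 33 + \frac{515}{3} = \frac{614}{3}$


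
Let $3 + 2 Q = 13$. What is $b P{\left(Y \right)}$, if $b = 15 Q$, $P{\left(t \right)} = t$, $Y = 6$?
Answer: $450$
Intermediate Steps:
$Q = 5$ ($Q = - \frac{3}{2} + \frac{1}{2} \cdot 13 = - \frac{3}{2} + \frac{13}{2} = 5$)
$b = 75$ ($b = 15 \cdot 5 = 75$)
$b P{\left(Y \right)} = 75 \cdot 6 = 450$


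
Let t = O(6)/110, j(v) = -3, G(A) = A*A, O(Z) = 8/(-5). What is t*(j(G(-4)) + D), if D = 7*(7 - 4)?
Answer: -72/275 ≈ -0.26182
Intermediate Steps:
O(Z) = -8/5 (O(Z) = 8*(-⅕) = -8/5)
G(A) = A²
t = -4/275 (t = -8/5/110 = -8/5*1/110 = -4/275 ≈ -0.014545)
D = 21 (D = 7*3 = 21)
t*(j(G(-4)) + D) = -4*(-3 + 21)/275 = -4/275*18 = -72/275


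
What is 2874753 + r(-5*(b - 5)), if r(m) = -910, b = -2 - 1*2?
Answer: 2873843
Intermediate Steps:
b = -4 (b = -2 - 2 = -4)
2874753 + r(-5*(b - 5)) = 2874753 - 910 = 2873843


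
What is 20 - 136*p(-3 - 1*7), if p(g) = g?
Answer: 1380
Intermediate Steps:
20 - 136*p(-3 - 1*7) = 20 - 136*(-3 - 1*7) = 20 - 136*(-3 - 7) = 20 - 136*(-10) = 20 + 1360 = 1380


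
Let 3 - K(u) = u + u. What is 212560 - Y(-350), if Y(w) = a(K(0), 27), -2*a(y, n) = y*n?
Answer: 425201/2 ≈ 2.1260e+5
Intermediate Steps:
K(u) = 3 - 2*u (K(u) = 3 - (u + u) = 3 - 2*u)
a(y, n) = -n*y/2 (a(y, n) = -y*n/2 = -n*y/2)
Y(w) = -81/2 (Y(w) = -½*27*(3 - 2*0) = -½*27*(3 + 0) = -½*27*3 = -81/2)
212560 - Y(-350) = 212560 - 1*(-81/2) = 212560 + 81/2 = 425201/2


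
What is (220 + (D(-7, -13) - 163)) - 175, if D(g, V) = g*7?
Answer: -167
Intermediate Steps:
D(g, V) = 7*g
(220 + (D(-7, -13) - 163)) - 175 = (220 + (7*(-7) - 163)) - 175 = (220 + (-49 - 163)) - 175 = (220 - 212) - 175 = 8 - 175 = -167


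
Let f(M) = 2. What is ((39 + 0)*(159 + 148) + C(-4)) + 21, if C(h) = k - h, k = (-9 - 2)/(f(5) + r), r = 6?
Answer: 95973/8 ≈ 11997.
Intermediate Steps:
k = -11/8 (k = (-9 - 2)/(2 + 6) = -11/8 ≈ -1.3750)
C(h) = -11/8 - h
((39 + 0)*(159 + 148) + C(-4)) + 21 = ((39 + 0)*(159 + 148) + (-11/8 - 1*(-4))) + 21 = (39*307 + (-11/8 + 4)) + 21 = (11973 + 21/8) + 21 = 95805/8 + 21 = 95973/8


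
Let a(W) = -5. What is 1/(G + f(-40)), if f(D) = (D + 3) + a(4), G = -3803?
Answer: -1/3845 ≈ -0.00026008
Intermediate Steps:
f(D) = -2 + D (f(D) = (D + 3) - 5 = (3 + D) - 5 = -2 + D)
1/(G + f(-40)) = 1/(-3803 + (-2 - 40)) = 1/(-3803 - 42) = 1/(-3845) = -1/3845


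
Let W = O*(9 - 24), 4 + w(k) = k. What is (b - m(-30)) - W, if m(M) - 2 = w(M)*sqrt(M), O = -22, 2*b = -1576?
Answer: -1120 + 34*I*sqrt(30) ≈ -1120.0 + 186.23*I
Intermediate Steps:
b = -788 (b = (1/2)*(-1576) = -788)
w(k) = -4 + k
m(M) = 2 + sqrt(M)*(-4 + M) (m(M) = 2 + (-4 + M)*sqrt(M) = 2 + sqrt(M)*(-4 + M))
W = 330 (W = -22*(9 - 24) = -22*(-15) = 330)
(b - m(-30)) - W = (-788 - (2 + sqrt(-30)*(-4 - 30))) - 1*330 = (-788 - (2 + (I*sqrt(30))*(-34))) - 330 = (-788 - (2 - 34*I*sqrt(30))) - 330 = (-788 + (-2 + 34*I*sqrt(30))) - 330 = (-790 + 34*I*sqrt(30)) - 330 = -1120 + 34*I*sqrt(30)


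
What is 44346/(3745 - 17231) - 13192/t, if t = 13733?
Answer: -393455465/92601619 ≈ -4.2489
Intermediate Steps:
44346/(3745 - 17231) - 13192/t = 44346/(3745 - 17231) - 13192/13733 = 44346/(-13486) - 13192*1/13733 = 44346*(-1/13486) - 13192/13733 = -22173/6743 - 13192/13733 = -393455465/92601619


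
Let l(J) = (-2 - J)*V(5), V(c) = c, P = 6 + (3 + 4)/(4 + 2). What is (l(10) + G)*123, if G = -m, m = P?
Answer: -16523/2 ≈ -8261.5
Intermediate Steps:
P = 43/6 (P = 6 + 7/6 = 43/6 ≈ 7.1667)
m = 43/6 ≈ 7.1667
G = -43/6 (G = -1*43/6 = -43/6 ≈ -7.1667)
l(J) = -10 - 5*J (l(J) = (-2 - J)*5 = -10 - 5*J)
(l(10) + G)*123 = ((-10 - 5*10) - 43/6)*123 = ((-10 - 50) - 43/6)*123 = (-60 - 43/6)*123 = -403/6*123 = -16523/2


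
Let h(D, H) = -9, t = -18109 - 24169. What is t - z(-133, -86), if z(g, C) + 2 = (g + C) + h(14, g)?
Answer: -42048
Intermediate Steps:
t = -42278
z(g, C) = -11 + C + g (z(g, C) = -2 + ((g + C) - 9) = -2 + ((C + g) - 9) = -2 + (-9 + C + g) = -11 + C + g)
t - z(-133, -86) = -42278 - (-11 - 86 - 133) = -42278 - 1*(-230) = -42278 + 230 = -42048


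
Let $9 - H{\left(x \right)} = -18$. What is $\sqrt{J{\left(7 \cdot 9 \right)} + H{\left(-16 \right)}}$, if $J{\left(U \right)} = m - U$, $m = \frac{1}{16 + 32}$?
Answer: $\frac{i \sqrt{5181}}{12} \approx 5.9983 i$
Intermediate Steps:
$H{\left(x \right)} = 27$ ($H{\left(x \right)} = 9 - -18 = 9 + 18 = 27$)
$m = \frac{1}{48} \approx 0.020833$
$J{\left(U \right)} = \frac{1}{48} - U$
$\sqrt{J{\left(7 \cdot 9 \right)} + H{\left(-16 \right)}} = \sqrt{\left(\frac{1}{48} - 7 \cdot 9\right) + 27} = \sqrt{\left(\frac{1}{48} - 63\right) + 27} = \sqrt{- \frac{3023}{48} + 27} = \sqrt{- \frac{1727}{48}} = \frac{i \sqrt{5181}}{12}$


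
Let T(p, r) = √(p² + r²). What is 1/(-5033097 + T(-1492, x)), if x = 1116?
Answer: -5033097/25332061939889 - 4*√216970/25332061939889 ≈ -1.9876e-7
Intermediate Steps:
1/(-5033097 + T(-1492, x)) = 1/(-5033097 + √((-1492)² + 1116²)) = 1/(-5033097 + √(2226064 + 1245456)) = 1/(-5033097 + √3471520) = 1/(-5033097 + 4*√216970)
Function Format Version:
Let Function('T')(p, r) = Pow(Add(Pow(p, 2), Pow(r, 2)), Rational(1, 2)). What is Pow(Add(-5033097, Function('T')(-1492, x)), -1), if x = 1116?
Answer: Add(Rational(-5033097, 25332061939889), Mul(Rational(-4, 25332061939889), Pow(216970, Rational(1, 2)))) ≈ -1.9876e-7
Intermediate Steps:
Pow(Add(-5033097, Function('T')(-1492, x)), -1) = Pow(Add(-5033097, Pow(Add(Pow(-1492, 2), Pow(1116, 2)), Rational(1, 2))), -1) = Pow(Add(-5033097, Pow(Add(2226064, 1245456), Rational(1, 2))), -1) = Pow(Add(-5033097, Pow(3471520, Rational(1, 2))), -1) = Pow(Add(-5033097, Mul(4, Pow(216970, Rational(1, 2)))), -1)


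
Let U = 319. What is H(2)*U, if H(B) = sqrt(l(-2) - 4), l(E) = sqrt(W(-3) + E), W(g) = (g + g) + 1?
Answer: 319*sqrt(-4 + I*sqrt(7)) ≈ 201.23 + 668.98*I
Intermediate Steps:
W(g) = 1 + 2*g (W(g) = 2*g + 1 = 1 + 2*g)
l(E) = sqrt(-5 + E) (l(E) = sqrt((1 + 2*(-3)) + E) = sqrt((1 - 6) + E) = sqrt(-5 + E))
H(B) = sqrt(-4 + I*sqrt(7)) (H(B) = sqrt(sqrt(-5 - 2) - 4) = sqrt(sqrt(-7) - 4) = sqrt(I*sqrt(7) - 4) = sqrt(-4 + I*sqrt(7)))
H(2)*U = sqrt(-4 + I*sqrt(7))*319 = 319*sqrt(-4 + I*sqrt(7))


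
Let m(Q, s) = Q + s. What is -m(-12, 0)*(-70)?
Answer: -840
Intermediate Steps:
-m(-12, 0)*(-70) = -(-12 + 0)*(-70) = -1*(-12)*(-70) = 12*(-70) = -840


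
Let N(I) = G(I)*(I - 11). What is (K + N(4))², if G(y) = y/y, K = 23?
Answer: 256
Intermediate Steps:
G(y) = 1
N(I) = -11 + I (N(I) = 1*(I - 11) = 1*(-11 + I) = -11 + I)
(K + N(4))² = (23 + (-11 + 4))² = (23 - 7)² = 16² = 256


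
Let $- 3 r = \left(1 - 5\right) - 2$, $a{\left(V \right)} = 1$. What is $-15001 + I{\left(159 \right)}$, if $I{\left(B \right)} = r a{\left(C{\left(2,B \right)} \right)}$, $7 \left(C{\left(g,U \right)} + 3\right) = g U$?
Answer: $-14999$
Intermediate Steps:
$C{\left(g,U \right)} = -3 + \frac{U g}{7}$ ($C{\left(g,U \right)} = -3 + \frac{g U}{7} = -3 + \frac{U g}{7}$)
$r = 2$ ($r = - \frac{\left(1 - 5\right) - 2}{3} = - \frac{-4 - 2}{3} = \left(- \frac{1}{3}\right) \left(-6\right) = 2$)
$I{\left(B \right)} = 2$ ($I{\left(B \right)} = 2 \cdot 1 = 2$)
$-15001 + I{\left(159 \right)} = -15001 + 2 = -14999$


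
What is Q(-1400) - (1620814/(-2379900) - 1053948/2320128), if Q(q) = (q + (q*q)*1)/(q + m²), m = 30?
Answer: -50053766732589/12781649600 ≈ -3916.1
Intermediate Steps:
Q(q) = (q + q²)/(900 + q) (Q(q) = (q + (q*q)*1)/(q + 30²) = (q + q²*1)/(q + 900) = (q + q²)/(900 + q))
Q(-1400) - (1620814/(-2379900) - 1053948/2320128) = -1400*(1 - 1400)/(900 - 1400) - (1620814/(-2379900) - 1053948/2320128) = -1400*(-1399)/(-500) - (1620814*(-1/2379900) - 1053948*1/2320128) = -1400*(-1/500)*(-1399) - (-810407/1189950 - 87829/193344) = -19586/5 - 1*(-14511080531/12781649600) = -19586/5 + 14511080531/12781649600 = -50053766732589/12781649600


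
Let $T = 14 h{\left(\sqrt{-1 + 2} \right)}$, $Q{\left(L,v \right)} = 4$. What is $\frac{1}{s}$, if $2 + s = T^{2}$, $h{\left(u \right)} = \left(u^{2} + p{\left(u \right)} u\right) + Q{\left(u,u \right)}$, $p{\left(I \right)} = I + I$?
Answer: $\frac{1}{9602} \approx 0.00010414$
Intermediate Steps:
$p{\left(I \right)} = 2 I$
$h{\left(u \right)} = 4 + 3 u^{2}$ ($h{\left(u \right)} = \left(u^{2} + 2 u u\right) + 4 = \left(u^{2} + 2 u^{2}\right) + 4 = 3 u^{2} + 4 = 4 + 3 u^{2}$)
$T = 98$ ($T = 14 \left(4 + 3 \left(\sqrt{-1 + 2}\right)^{2}\right) = 14 \left(4 + 3 \left(\sqrt{1}\right)^{2}\right) = 14 \left(4 + 3 \cdot 1^{2}\right) = 14 \left(4 + 3 \cdot 1\right) = 14 \left(4 + 3\right) = 14 \cdot 7 = 98$)
$s = 9602$ ($s = -2 + 98^{2} = -2 + 9604 = 9602$)
$\frac{1}{s} = \frac{1}{9602}$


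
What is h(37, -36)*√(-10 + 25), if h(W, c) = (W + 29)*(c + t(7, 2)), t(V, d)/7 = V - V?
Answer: -2376*√15 ≈ -9202.2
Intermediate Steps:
t(V, d) = 0 (t(V, d) = 7*(V - V) = 7*0 = 0)
h(W, c) = c*(29 + W) (h(W, c) = (W + 29)*(c + 0) = (29 + W)*c = c*(29 + W))
h(37, -36)*√(-10 + 25) = (-36*(29 + 37))*√(-10 + 25) = (-36*66)*√15 = -2376*√15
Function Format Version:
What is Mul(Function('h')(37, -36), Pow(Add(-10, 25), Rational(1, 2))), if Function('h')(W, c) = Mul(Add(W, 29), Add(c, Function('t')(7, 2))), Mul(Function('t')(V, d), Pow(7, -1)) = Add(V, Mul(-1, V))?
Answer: Mul(-2376, Pow(15, Rational(1, 2))) ≈ -9202.2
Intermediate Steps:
Function('t')(V, d) = 0 (Function('t')(V, d) = Mul(7, Add(V, Mul(-1, V))) = Mul(7, 0) = 0)
Function('h')(W, c) = Mul(c, Add(29, W)) (Function('h')(W, c) = Mul(Add(W, 29), Add(c, 0)) = Mul(Add(29, W), c) = Mul(c, Add(29, W)))
Mul(Function('h')(37, -36), Pow(Add(-10, 25), Rational(1, 2))) = Mul(Mul(-36, Add(29, 37)), Pow(Add(-10, 25), Rational(1, 2))) = Mul(Mul(-36, 66), Pow(15, Rational(1, 2))) = Mul(-2376, Pow(15, Rational(1, 2)))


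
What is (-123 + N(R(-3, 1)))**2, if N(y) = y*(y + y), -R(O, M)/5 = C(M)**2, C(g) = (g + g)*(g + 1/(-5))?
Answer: 26183689/625 ≈ 41894.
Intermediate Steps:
C(g) = 2*g*(-1/5 + g) (C(g) = (2*g)*(g - 1/5) = (2*g)*(-1/5 + g) = 2*g*(-1/5 + g))
R(O, M) = -4*M**2*(-1 + 5*M)**2/5 (R(O, M) = -5*4*M**2*(-1 + 5*M)**2/25 = -4*M**2*(-1 + 5*M)**2/5)
N(y) = 2*y**2 (N(y) = y*(2*y) = 2*y**2)
(-123 + N(R(-3, 1)))**2 = (-123 + 2*(-4/5*1**2*(-1 + 5*1)**2)**2)**2 = (-123 + 2*(-4/5*1*(-1 + 5)**2)**2)**2 = (-123 + 2*(-4/5*1*4**2)**2)**2 = (-123 + 2*(-4/5*1*16)**2)**2 = (-123 + 2*(-64/5)**2)**2 = (-123 + 2*(4096/25))**2 = (-123 + 8192/25)**2 = (5117/25)**2 = 26183689/625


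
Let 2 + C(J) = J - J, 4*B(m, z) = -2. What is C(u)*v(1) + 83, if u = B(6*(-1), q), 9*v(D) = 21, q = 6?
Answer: 235/3 ≈ 78.333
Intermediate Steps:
B(m, z) = -½ (B(m, z) = (¼)*(-2) = -½)
v(D) = 7/3 (v(D) = (⅑)*21 = 7/3)
u = -½ ≈ -0.50000
C(J) = -2 (C(J) = -2 + (J - J) = -2 + 0 = -2)
C(u)*v(1) + 83 = -2*7/3 + 83 = -14/3 + 83 = 235/3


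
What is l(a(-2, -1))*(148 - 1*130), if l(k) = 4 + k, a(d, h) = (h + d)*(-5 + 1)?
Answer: 288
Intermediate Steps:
a(d, h) = -4*d - 4*h (a(d, h) = (d + h)*(-4) = -4*d - 4*h)
l(a(-2, -1))*(148 - 1*130) = (4 + (-4*(-2) - 4*(-1)))*(148 - 1*130) = (4 + (8 + 4))*(148 - 130) = (4 + 12)*18 = 16*18 = 288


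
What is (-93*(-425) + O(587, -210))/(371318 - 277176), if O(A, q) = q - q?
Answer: 39525/94142 ≈ 0.41984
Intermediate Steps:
O(A, q) = 0
(-93*(-425) + O(587, -210))/(371318 - 277176) = (-93*(-425) + 0)/(371318 - 277176) = (39525 + 0)/94142 = 39525*(1/94142) = 39525/94142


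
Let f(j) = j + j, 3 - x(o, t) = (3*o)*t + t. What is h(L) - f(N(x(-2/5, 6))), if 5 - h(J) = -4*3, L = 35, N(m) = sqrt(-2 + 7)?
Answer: 17 - 2*sqrt(5) ≈ 12.528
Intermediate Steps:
x(o, t) = 3 - t - 3*o*t (x(o, t) = 3 - ((3*o)*t + t) = 3 - (3*o*t + t) = 3 - (t + 3*o*t) = 3 + (-t - 3*o*t) = 3 - t - 3*o*t)
N(m) = sqrt(5)
h(J) = 17 (h(J) = 5 - (-4)*3 = 5 - 1*(-12) = 5 + 12 = 17)
f(j) = 2*j
h(L) - f(N(x(-2/5, 6))) = 17 - 2*sqrt(5)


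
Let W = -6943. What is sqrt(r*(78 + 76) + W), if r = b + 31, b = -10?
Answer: I*sqrt(3709) ≈ 60.902*I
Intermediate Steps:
r = 21 (r = -10 + 31 = 21)
sqrt(r*(78 + 76) + W) = sqrt(21*(78 + 76) - 6943) = sqrt(21*154 - 6943) = sqrt(3234 - 6943) = sqrt(-3709) = I*sqrt(3709)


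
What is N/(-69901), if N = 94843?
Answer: -94843/69901 ≈ -1.3568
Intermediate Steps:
N/(-69901) = 94843/(-69901) = 94843*(-1/69901) = -94843/69901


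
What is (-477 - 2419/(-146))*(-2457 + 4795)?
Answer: -78583687/73 ≈ -1.0765e+6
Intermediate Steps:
(-477 - 2419/(-146))*(-2457 + 4795) = (-477 - 2419*(-1/146))*2338 = (-477 + 2419/146)*2338 = -67223/146*2338 = -78583687/73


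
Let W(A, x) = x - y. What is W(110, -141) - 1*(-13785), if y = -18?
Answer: 13662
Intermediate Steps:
W(A, x) = 18 + x (W(A, x) = x - 1*(-18) = x + 18 = 18 + x)
W(110, -141) - 1*(-13785) = (18 - 141) - 1*(-13785) = -123 + 13785 = 13662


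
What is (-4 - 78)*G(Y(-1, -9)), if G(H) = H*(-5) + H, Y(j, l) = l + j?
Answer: -3280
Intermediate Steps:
Y(j, l) = j + l
G(H) = -4*H (G(H) = -5*H + H = -4*H)
(-4 - 78)*G(Y(-1, -9)) = (-4 - 78)*(-4*(-1 - 9)) = -(-328)*(-10) = -82*40 = -3280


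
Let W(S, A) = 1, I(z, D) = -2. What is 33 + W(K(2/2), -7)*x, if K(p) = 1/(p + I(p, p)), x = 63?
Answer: 96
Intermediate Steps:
K(p) = 1/(-2 + p) (K(p) = 1/(p - 2) = 1/(-2 + p))
33 + W(K(2/2), -7)*x = 33 + 1*63 = 33 + 63 = 96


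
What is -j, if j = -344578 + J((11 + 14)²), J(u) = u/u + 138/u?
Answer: 215360487/625 ≈ 3.4458e+5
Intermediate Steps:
J(u) = 1 + 138/u
j = -215360487/625 (j = -344578 + (138 + (11 + 14)²)/((11 + 14)²) = -344578 + (138 + 25²)/(25²) = -344578 + (138 + 625)/625 = -344578 + (1/625)*763 = -344578 + 763/625 = -215360487/625 ≈ -3.4458e+5)
-j = -1*(-215360487/625) = 215360487/625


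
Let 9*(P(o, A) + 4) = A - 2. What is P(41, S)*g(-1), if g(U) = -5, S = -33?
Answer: 355/9 ≈ 39.444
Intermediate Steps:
P(o, A) = -38/9 + A/9 (P(o, A) = -4 + (A - 2)/9 = -4 + (-2 + A)/9 = -4 + (-2/9 + A/9) = -38/9 + A/9)
P(41, S)*g(-1) = (-38/9 + (1/9)*(-33))*(-5) = (-38/9 - 11/3)*(-5) = -71/9*(-5) = 355/9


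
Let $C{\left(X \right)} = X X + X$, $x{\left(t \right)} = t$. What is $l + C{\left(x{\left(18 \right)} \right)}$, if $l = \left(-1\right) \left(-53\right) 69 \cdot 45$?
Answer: $164907$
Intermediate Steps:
$l = 164565$ ($l = 53 \cdot 69 \cdot 45 = 3657 \cdot 45 = 164565$)
$C{\left(X \right)} = X + X^{2}$ ($C{\left(X \right)} = X^{2} + X = X + X^{2}$)
$l + C{\left(x{\left(18 \right)} \right)} = 164565 + 18 \left(1 + 18\right) = 164565 + 18 \cdot 19 = 164565 + 342 = 164907$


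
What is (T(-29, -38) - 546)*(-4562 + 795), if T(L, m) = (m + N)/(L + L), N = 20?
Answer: 59612775/29 ≈ 2.0556e+6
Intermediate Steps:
T(L, m) = (20 + m)/(2*L) (T(L, m) = (m + 20)/(L + L) = (20 + m)/((2*L)) = (20 + m)*(1/(2*L)) = (20 + m)/(2*L))
(T(-29, -38) - 546)*(-4562 + 795) = ((½)*(20 - 38)/(-29) - 546)*(-4562 + 795) = ((½)*(-1/29)*(-18) - 546)*(-3767) = (9/29 - 546)*(-3767) = -15825/29*(-3767) = 59612775/29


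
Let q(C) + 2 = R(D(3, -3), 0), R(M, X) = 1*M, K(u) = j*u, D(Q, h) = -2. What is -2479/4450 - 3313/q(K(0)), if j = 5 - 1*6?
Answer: 7366467/8900 ≈ 827.69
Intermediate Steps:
j = -1 (j = 5 - 6 = -1)
K(u) = -u
R(M, X) = M
q(C) = -4 (q(C) = -2 - 2 = -4)
-2479/4450 - 3313/q(K(0)) = -2479/4450 - 3313/(-4) = -2479*1/4450 - 3313*(-¼) = -2479/4450 + 3313/4 = 7366467/8900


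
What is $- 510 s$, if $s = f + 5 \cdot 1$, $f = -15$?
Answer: $5100$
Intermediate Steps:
$s = -10$ ($s = -15 + 5 \cdot 1 = -15 + 5 = -10$)
$- 510 s = \left(-510\right) \left(-10\right) = 5100$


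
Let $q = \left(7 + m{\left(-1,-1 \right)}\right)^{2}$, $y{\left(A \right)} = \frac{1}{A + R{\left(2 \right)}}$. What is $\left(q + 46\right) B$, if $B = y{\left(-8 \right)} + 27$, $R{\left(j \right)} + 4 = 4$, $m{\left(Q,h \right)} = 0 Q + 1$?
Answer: $\frac{11825}{4} \approx 2956.3$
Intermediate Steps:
$m{\left(Q,h \right)} = 1$ ($m{\left(Q,h \right)} = 0 + 1 = 1$)
$R{\left(j \right)} = 0$ ($R{\left(j \right)} = -4 + 4 = 0$)
$y{\left(A \right)} = \frac{1}{A}$ ($y{\left(A \right)} = \frac{1}{A + 0} = \frac{1}{A}$)
$q = 64$ ($q = \left(7 + 1\right)^{2} = 8^{2} = 64$)
$B = \frac{215}{8}$ ($B = \frac{1}{-8} + 27 = - \frac{1}{8} + 27 = \frac{215}{8} \approx 26.875$)
$\left(q + 46\right) B = \left(64 + 46\right) \frac{215}{8} = 110 \cdot \frac{215}{8} = \frac{11825}{4}$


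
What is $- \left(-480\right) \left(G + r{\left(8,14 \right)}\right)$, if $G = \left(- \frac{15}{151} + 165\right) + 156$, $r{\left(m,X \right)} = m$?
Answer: $\frac{23838720}{151} \approx 1.5787 \cdot 10^{5}$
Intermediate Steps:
$G = \frac{48456}{151}$ ($G = \left(\left(-15\right) \frac{1}{151} + 165\right) + 156 = \left(- \frac{15}{151} + 165\right) + 156 = \frac{24900}{151} + 156 = \frac{48456}{151} \approx 320.9$)
$- \left(-480\right) \left(G + r{\left(8,14 \right)}\right) = - \left(-480\right) \left(\frac{48456}{151} + 8\right) = - \frac{\left(-480\right) 49664}{151} = \left(-1\right) \left(- \frac{23838720}{151}\right) = \frac{23838720}{151}$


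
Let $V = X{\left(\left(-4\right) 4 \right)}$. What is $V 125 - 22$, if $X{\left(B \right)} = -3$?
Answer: $-397$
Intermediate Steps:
$V = -3$
$V 125 - 22 = \left(-3\right) 125 - 22 = -375 - 22 = -397$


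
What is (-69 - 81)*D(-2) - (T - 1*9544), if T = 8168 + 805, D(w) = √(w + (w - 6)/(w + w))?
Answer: 571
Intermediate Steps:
D(w) = √(w + (-6 + w)/(2*w)) (D(w) = √(w + (-6 + w)/((2*w))) = √(w + (-6 + w)*(1/(2*w))) = √(w + (-6 + w)/(2*w)))
T = 8973
(-69 - 81)*D(-2) - (T - 1*9544) = (-69 - 81)*(√(2 - 12/(-2) + 4*(-2))/2) - (8973 - 1*9544) = -75*√(2 - 12*(-½) - 8) - (8973 - 9544) = -75*√(2 + 6 - 8) - 1*(-571) = -75*√0 + 571 = -75*0 + 571 = -150*0 + 571 = 0 + 571 = 571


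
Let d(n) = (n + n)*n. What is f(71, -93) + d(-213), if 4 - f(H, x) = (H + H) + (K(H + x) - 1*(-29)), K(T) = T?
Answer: 90593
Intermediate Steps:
f(H, x) = -25 - x - 3*H (f(H, x) = 4 - ((H + H) + ((H + x) - 1*(-29))) = 4 - (2*H + ((H + x) + 29)) = 4 - (2*H + (29 + H + x)) = 4 - (29 + x + 3*H) = 4 + (-29 - x - 3*H) = -25 - x - 3*H)
d(n) = 2*n² (d(n) = (2*n)*n = 2*n²)
f(71, -93) + d(-213) = (-25 - 1*(-93) - 3*71) + 2*(-213)² = (-25 + 93 - 213) + 2*45369 = -145 + 90738 = 90593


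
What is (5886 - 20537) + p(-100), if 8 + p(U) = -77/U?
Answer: -1465823/100 ≈ -14658.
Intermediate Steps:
p(U) = -8 - 77/U
(5886 - 20537) + p(-100) = (5886 - 20537) + (-8 - 77/(-100)) = -14651 + (-8 - 77*(-1/100)) = -14651 + (-8 + 77/100) = -14651 - 723/100 = -1465823/100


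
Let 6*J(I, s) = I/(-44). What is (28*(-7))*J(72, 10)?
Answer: 588/11 ≈ 53.455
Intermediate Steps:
J(I, s) = -I/264 (J(I, s) = (I/(-44))/6 = (I*(-1/44))/6 = (-I/44)/6 = -I/264)
(28*(-7))*J(72, 10) = (28*(-7))*(-1/264*72) = -196*(-3/11) = 588/11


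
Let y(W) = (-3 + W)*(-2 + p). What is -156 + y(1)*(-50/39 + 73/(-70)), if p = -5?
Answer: -36767/195 ≈ -188.55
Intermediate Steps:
y(W) = 21 - 7*W (y(W) = (-3 + W)*(-2 - 5) = (-3 + W)*(-7) = 21 - 7*W)
-156 + y(1)*(-50/39 + 73/(-70)) = -156 + (21 - 7*1)*(-50/39 + 73/(-70)) = -156 + (21 - 7)*(-50*1/39 + 73*(-1/70)) = -156 + 14*(-50/39 - 73/70) = -156 + 14*(-6347/2730) = -156 - 6347/195 = -36767/195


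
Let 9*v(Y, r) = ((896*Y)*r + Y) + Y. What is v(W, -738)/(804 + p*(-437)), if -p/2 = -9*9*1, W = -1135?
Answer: -75051421/62991 ≈ -1191.5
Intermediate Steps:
p = 162 (p = -2*(-9*9) = -(-162) = -2*(-81) = 162)
v(Y, r) = 2*Y/9 + 896*Y*r/9 (v(Y, r) = (((896*Y)*r + Y) + Y)/9 = ((896*Y*r + Y) + Y)/9 = ((Y + 896*Y*r) + Y)/9 = (2*Y + 896*Y*r)/9 = 2*Y/9 + 896*Y*r/9)
v(W, -738)/(804 + p*(-437)) = ((2/9)*(-1135)*(1 + 448*(-738)))/(804 + 162*(-437)) = ((2/9)*(-1135)*(1 - 330624))/(804 - 70794) = ((2/9)*(-1135)*(-330623))/(-69990) = (750514210/9)*(-1/69990) = -75051421/62991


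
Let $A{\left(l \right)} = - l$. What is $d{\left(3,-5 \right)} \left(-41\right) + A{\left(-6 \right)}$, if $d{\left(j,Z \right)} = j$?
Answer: $-117$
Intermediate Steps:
$d{\left(3,-5 \right)} \left(-41\right) + A{\left(-6 \right)} = 3 \left(-41\right) - -6 = -123 + 6 = -117$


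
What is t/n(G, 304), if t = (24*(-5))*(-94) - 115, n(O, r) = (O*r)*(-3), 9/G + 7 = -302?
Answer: 1149995/2736 ≈ 420.32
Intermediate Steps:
G = -3/103 (G = 9/(-7 - 302) = 9/(-309) = 9*(-1/309) = -3/103 ≈ -0.029126)
n(O, r) = -3*O*r
t = 11165 (t = -120*(-94) - 115 = 11280 - 115 = 11165)
t/n(G, 304) = 11165/((-3*(-3/103)*304)) = 11165/(2736/103) = 11165*(103/2736) = 1149995/2736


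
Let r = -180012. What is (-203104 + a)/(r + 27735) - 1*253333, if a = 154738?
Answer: -12858913625/50759 ≈ -2.5333e+5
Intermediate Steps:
(-203104 + a)/(r + 27735) - 1*253333 = (-203104 + 154738)/(-180012 + 27735) - 1*253333 = -48366/(-152277) - 253333 = -48366*(-1/152277) - 253333 = 16122/50759 - 253333 = -12858913625/50759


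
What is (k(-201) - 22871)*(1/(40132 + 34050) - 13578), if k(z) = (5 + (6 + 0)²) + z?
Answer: 23197818024045/74182 ≈ 3.1271e+8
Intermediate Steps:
k(z) = 41 + z (k(z) = (5 + 6²) + z = (5 + 36) + z = 41 + z)
(k(-201) - 22871)*(1/(40132 + 34050) - 13578) = ((41 - 201) - 22871)*(1/(40132 + 34050) - 13578) = (-160 - 22871)*(1/74182 - 13578) = -23031*(1/74182 - 13578) = -23031*(-1007243195/74182) = 23197818024045/74182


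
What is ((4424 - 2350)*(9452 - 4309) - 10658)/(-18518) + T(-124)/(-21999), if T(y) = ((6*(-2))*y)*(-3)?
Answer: -39056167954/67896247 ≈ -575.23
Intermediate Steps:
T(y) = 36*y (T(y) = -12*y*(-3) = 36*y)
((4424 - 2350)*(9452 - 4309) - 10658)/(-18518) + T(-124)/(-21999) = ((4424 - 2350)*(9452 - 4309) - 10658)/(-18518) + (36*(-124))/(-21999) = (2074*5143 - 10658)*(-1/18518) - 4464*(-1/21999) = (10666582 - 10658)*(-1/18518) + 1488/7333 = 10655924*(-1/18518) + 1488/7333 = -5327962/9259 + 1488/7333 = -39056167954/67896247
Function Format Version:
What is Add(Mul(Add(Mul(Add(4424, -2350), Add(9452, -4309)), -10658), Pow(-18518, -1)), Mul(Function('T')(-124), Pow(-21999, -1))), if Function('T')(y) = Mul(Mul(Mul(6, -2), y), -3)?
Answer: Rational(-39056167954, 67896247) ≈ -575.23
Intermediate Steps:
Function('T')(y) = Mul(36, y) (Function('T')(y) = Mul(Mul(-12, y), -3) = Mul(36, y))
Add(Mul(Add(Mul(Add(4424, -2350), Add(9452, -4309)), -10658), Pow(-18518, -1)), Mul(Function('T')(-124), Pow(-21999, -1))) = Add(Mul(Add(Mul(Add(4424, -2350), Add(9452, -4309)), -10658), Pow(-18518, -1)), Mul(Mul(36, -124), Pow(-21999, -1))) = Add(Mul(Add(Mul(2074, 5143), -10658), Rational(-1, 18518)), Mul(-4464, Rational(-1, 21999))) = Add(Mul(Add(10666582, -10658), Rational(-1, 18518)), Rational(1488, 7333)) = Add(Mul(10655924, Rational(-1, 18518)), Rational(1488, 7333)) = Add(Rational(-5327962, 9259), Rational(1488, 7333)) = Rational(-39056167954, 67896247)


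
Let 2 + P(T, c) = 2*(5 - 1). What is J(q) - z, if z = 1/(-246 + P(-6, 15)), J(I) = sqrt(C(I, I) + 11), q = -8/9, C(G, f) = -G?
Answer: 1/240 + sqrt(107)/3 ≈ 3.4522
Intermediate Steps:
P(T, c) = 6 (P(T, c) = -2 + 2*(5 - 1) = -2 + 2*4 = -2 + 8 = 6)
q = -8/9 (q = -8*1/9 = -8/9 ≈ -0.88889)
J(I) = sqrt(11 - I) (J(I) = sqrt(-I + 11) = sqrt(11 - I))
z = -1/240 (z = 1/(-246 + 6) = 1/(-240) = -1/240 ≈ -0.0041667)
J(q) - z = sqrt(11 - 1*(-8/9)) - 1*(-1/240) = sqrt(11 + 8/9) + 1/240 = sqrt(107/9) + 1/240 = sqrt(107)/3 + 1/240 = 1/240 + sqrt(107)/3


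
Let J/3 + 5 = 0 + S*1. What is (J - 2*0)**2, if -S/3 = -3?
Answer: 144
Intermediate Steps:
S = 9 (S = -3*(-3) = 9)
J = 12 (J = -15 + 3*(0 + 9*1) = -15 + 3*(0 + 9) = -15 + 3*9 = -15 + 27 = 12)
(J - 2*0)**2 = (12 - 2*0)**2 = (12 + 0)**2 = 12**2 = 144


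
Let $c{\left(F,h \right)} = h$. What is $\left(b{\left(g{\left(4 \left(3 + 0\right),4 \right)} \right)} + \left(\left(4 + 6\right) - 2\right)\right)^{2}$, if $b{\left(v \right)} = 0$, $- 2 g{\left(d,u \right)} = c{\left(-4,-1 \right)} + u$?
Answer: $64$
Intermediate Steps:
$g{\left(d,u \right)} = \frac{1}{2} - \frac{u}{2}$ ($g{\left(d,u \right)} = - \frac{-1 + u}{2} = \frac{1}{2} - \frac{u}{2}$)
$\left(b{\left(g{\left(4 \left(3 + 0\right),4 \right)} \right)} + \left(\left(4 + 6\right) - 2\right)\right)^{2} = \left(0 + \left(\left(4 + 6\right) - 2\right)\right)^{2} = \left(0 + \left(10 - 2\right)\right)^{2} = \left(0 + 8\right)^{2} = 8^{2} = 64$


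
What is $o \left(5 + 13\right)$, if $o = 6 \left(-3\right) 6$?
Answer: $-1944$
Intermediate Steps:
$o = -108$ ($o = \left(-18\right) 6 = -108$)
$o \left(5 + 13\right) = - 108 \left(5 + 13\right) = \left(-108\right) 18 = -1944$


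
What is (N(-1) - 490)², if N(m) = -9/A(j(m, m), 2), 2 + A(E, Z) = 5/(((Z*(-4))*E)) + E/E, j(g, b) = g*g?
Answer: 39664804/169 ≈ 2.3470e+5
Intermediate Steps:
j(g, b) = g²
A(E, Z) = -1 - 5/(4*E*Z) (A(E, Z) = -2 + (5/(((Z*(-4))*E)) + E/E) = -2 + (5/(((-4*Z)*E)) + 1) = -2 + (5/((-4*E*Z)) + 1) = -2 + (5*(-1/(4*E*Z)) + 1) = -2 + (-5/(4*E*Z) + 1) = -2 + (1 - 5/(4*E*Z)) = -1 - 5/(4*E*Z))
N(m) = -9/(-1 - 5/(8*m²)) (N(m) = -9/(-1 - 5/4/(m²*2)) = -9/(-1 - 5/4*½/m²) = -9/(-1 - 5/(8*m²)))
(N(-1) - 490)² = (72*(-1)²/(5 + 8*(-1)²) - 490)² = (72*1/(5 + 8*1) - 490)² = (72*1/(5 + 8) - 490)² = (72*1/13 - 490)² = (72*1*(1/13) - 490)² = (72/13 - 490)² = (-6298/13)² = 39664804/169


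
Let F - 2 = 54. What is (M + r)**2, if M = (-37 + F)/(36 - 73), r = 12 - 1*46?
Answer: 1630729/1369 ≈ 1191.2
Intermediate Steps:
r = -34 (r = 12 - 46 = -34)
F = 56 (F = 2 + 54 = 56)
M = -19/37 (M = (-37 + 56)/(36 - 73) = 19/(-37) = 19*(-1/37) = -19/37 ≈ -0.51351)
(M + r)**2 = (-19/37 - 34)**2 = (-1277/37)**2 = 1630729/1369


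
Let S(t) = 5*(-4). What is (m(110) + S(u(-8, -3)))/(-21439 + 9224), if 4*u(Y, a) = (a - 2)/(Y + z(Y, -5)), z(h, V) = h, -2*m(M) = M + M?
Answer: 26/2443 ≈ 0.010643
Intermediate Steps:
m(M) = -M (m(M) = -(M + M)/2 = -M)
u(Y, a) = (-2 + a)/(8*Y) (u(Y, a) = ((a - 2)/(Y + Y))/4 = ((-2 + a)/((2*Y)))/4 = ((-2 + a)*(1/(2*Y)))/4 = ((-2 + a)/(2*Y))/4 = (-2 + a)/(8*Y))
S(t) = -20
(m(110) + S(u(-8, -3)))/(-21439 + 9224) = (-1*110 - 20)/(-21439 + 9224) = (-110 - 20)/(-12215) = -130*(-1/12215) = 26/2443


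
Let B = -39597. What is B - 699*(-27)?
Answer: -20724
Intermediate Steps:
B - 699*(-27) = -39597 - 699*(-27) = -39597 - 1*(-18873) = -39597 + 18873 = -20724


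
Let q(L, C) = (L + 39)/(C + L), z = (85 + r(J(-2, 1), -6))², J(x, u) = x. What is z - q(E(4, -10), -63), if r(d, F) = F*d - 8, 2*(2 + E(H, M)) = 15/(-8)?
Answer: 8357232/1055 ≈ 7921.5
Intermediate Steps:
E(H, M) = -47/16 (E(H, M) = -2 + (15/(-8))/2 = -2 + (15*(-⅛))/2 = -2 + (½)*(-15/8) = -2 - 15/16 = -47/16)
r(d, F) = -8 + F*d
z = 7921 (z = (85 + (-8 - 6*(-2)))² = (85 + (-8 + 12))² = (85 + 4)² = 89² = 7921)
q(L, C) = (39 + L)/(C + L)
z - q(E(4, -10), -63) = 7921 - (39 - 47/16)/(-63 - 47/16) = 7921 - 577/((-1055/16)*16) = 7921 - (-16)*577/(1055*16) = 7921 - 1*(-577/1055) = 7921 + 577/1055 = 8357232/1055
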